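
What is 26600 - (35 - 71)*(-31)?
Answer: 25484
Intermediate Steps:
26600 - (35 - 71)*(-31) = 26600 - (-36)*(-31) = 26600 - 1*1116 = 26600 - 1116 = 25484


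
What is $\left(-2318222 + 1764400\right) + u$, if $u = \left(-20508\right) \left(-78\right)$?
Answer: $1045802$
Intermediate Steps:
$u = 1599624$
$\left(-2318222 + 1764400\right) + u = \left(-2318222 + 1764400\right) + 1599624 = -553822 + 1599624 = 1045802$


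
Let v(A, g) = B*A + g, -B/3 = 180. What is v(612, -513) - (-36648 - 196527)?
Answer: -97818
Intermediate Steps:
B = -540 (B = -3*180 = -540)
v(A, g) = g - 540*A (v(A, g) = -540*A + g = g - 540*A)
v(612, -513) - (-36648 - 196527) = (-513 - 540*612) - (-36648 - 196527) = (-513 - 330480) - 1*(-233175) = -330993 + 233175 = -97818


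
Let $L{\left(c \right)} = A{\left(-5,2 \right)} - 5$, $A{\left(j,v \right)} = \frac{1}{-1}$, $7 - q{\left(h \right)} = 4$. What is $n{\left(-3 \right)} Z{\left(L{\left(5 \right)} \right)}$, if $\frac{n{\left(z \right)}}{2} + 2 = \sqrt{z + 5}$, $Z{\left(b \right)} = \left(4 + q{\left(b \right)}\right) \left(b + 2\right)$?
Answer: $112 - 56 \sqrt{2} \approx 32.804$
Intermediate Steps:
$q{\left(h \right)} = 3$ ($q{\left(h \right)} = 7 - 4 = 3$)
$A{\left(j,v \right)} = -1$
$L{\left(c \right)} = -6$ ($L{\left(c \right)} = -1 - 5 = -6$)
$Z{\left(b \right)} = 14 + 7 b$ ($Z{\left(b \right)} = \left(4 + 3\right) \left(b + 2\right) = 7 \left(2 + b\right) = 14 + 7 b$)
$n{\left(z \right)} = -4 + 2 \sqrt{5 + z}$ ($n{\left(z \right)} = -4 + 2 \sqrt{z + 5} = -4 + 2 \sqrt{5 + z}$)
$n{\left(-3 \right)} Z{\left(L{\left(5 \right)} \right)} = \left(-4 + 2 \sqrt{5 - 3}\right) \left(14 + 7 \left(-6\right)\right) = \left(-4 + 2 \sqrt{2}\right) \left(14 - 42\right) = \left(-4 + 2 \sqrt{2}\right) \left(-28\right) = 112 - 56 \sqrt{2}$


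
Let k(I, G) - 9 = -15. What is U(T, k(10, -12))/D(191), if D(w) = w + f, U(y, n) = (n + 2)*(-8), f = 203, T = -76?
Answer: 16/197 ≈ 0.081218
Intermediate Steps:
k(I, G) = -6 (k(I, G) = 9 - 15 = -6)
U(y, n) = -16 - 8*n (U(y, n) = (2 + n)*(-8) = -16 - 8*n)
D(w) = 203 + w (D(w) = w + 203 = 203 + w)
U(T, k(10, -12))/D(191) = (-16 - 8*(-6))/(203 + 191) = (-16 + 48)/394 = 32*(1/394) = 16/197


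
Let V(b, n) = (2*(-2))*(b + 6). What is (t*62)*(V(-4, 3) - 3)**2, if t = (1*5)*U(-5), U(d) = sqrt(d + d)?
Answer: 37510*I*sqrt(10) ≈ 1.1862e+5*I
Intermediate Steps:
V(b, n) = -24 - 4*b (V(b, n) = -4*(6 + b) = -24 - 4*b)
U(d) = sqrt(2)*sqrt(d) (U(d) = sqrt(2*d) = sqrt(2)*sqrt(d))
t = 5*I*sqrt(10) (t = (1*5)*(sqrt(2)*sqrt(-5)) = 5*(sqrt(2)*(I*sqrt(5))) = 5*(I*sqrt(10)) = 5*I*sqrt(10) ≈ 15.811*I)
(t*62)*(V(-4, 3) - 3)**2 = ((5*I*sqrt(10))*62)*((-24 - 4*(-4)) - 3)**2 = (310*I*sqrt(10))*((-24 + 16) - 3)**2 = (310*I*sqrt(10))*(-8 - 3)**2 = (310*I*sqrt(10))*(-11)**2 = (310*I*sqrt(10))*121 = 37510*I*sqrt(10)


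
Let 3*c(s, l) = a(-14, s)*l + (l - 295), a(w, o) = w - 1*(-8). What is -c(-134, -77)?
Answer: -30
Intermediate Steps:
a(w, o) = 8 + w (a(w, o) = w + 8 = 8 + w)
c(s, l) = -295/3 - 5*l/3 (c(s, l) = ((8 - 14)*l + (l - 295))/3 = (-6*l + (-295 + l))/3 = (-295 - 5*l)/3 = -295/3 - 5*l/3)
-c(-134, -77) = -(-295/3 - 5/3*(-77)) = -(-295/3 + 385/3) = -1*30 = -30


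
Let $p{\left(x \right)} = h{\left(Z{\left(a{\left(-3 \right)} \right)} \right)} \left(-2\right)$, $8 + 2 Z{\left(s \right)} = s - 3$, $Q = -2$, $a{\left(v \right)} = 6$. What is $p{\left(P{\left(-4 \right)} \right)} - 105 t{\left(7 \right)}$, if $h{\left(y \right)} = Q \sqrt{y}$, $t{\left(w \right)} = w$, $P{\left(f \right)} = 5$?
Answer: $-735 + 2 i \sqrt{10} \approx -735.0 + 6.3246 i$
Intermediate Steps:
$Z{\left(s \right)} = - \frac{11}{2} + \frac{s}{2}$ ($Z{\left(s \right)} = -4 + \frac{s - 3}{2} = -4 + \frac{-3 + s}{2} = -4 + \left(- \frac{3}{2} + \frac{s}{2}\right) = - \frac{11}{2} + \frac{s}{2}$)
$h{\left(y \right)} = - 2 \sqrt{y}$
$p{\left(x \right)} = 2 i \sqrt{10}$ ($p{\left(x \right)} = - 2 \sqrt{- \frac{11}{2} + \frac{1}{2} \cdot 6} \left(-2\right) = - 2 \sqrt{- \frac{11}{2} + 3} \left(-2\right) = - 2 \sqrt{- \frac{5}{2}} \left(-2\right) = - 2 \frac{i \sqrt{10}}{2} \left(-2\right) = - i \sqrt{10} \left(-2\right) = 2 i \sqrt{10}$)
$p{\left(P{\left(-4 \right)} \right)} - 105 t{\left(7 \right)} = 2 i \sqrt{10} - 735 = -735 + 2 i \sqrt{10}$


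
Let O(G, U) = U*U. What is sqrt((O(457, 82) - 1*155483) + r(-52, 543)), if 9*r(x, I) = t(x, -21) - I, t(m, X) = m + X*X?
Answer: I*sqrt(1338985)/3 ≈ 385.71*I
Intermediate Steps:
t(m, X) = m + X**2
O(G, U) = U**2
r(x, I) = 49 - I/9 + x/9 (r(x, I) = ((x + (-21)**2) - I)/9 = ((x + 441) - I)/9 = ((441 + x) - I)/9 = (441 + x - I)/9 = 49 - I/9 + x/9)
sqrt((O(457, 82) - 1*155483) + r(-52, 543)) = sqrt((82**2 - 1*155483) + (49 - 1/9*543 + (1/9)*(-52))) = sqrt((6724 - 155483) + (49 - 181/3 - 52/9)) = sqrt(-148759 - 154/9) = sqrt(-1338985/9) = I*sqrt(1338985)/3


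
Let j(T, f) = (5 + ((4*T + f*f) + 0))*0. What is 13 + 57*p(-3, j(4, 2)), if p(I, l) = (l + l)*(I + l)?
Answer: 13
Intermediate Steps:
j(T, f) = 0 (j(T, f) = (5 + ((4*T + f²) + 0))*0 = (5 + ((f² + 4*T) + 0))*0 = (5 + (f² + 4*T))*0 = (5 + f² + 4*T)*0 = 0)
p(I, l) = 2*l*(I + l) (p(I, l) = (2*l)*(I + l) = 2*l*(I + l))
13 + 57*p(-3, j(4, 2)) = 13 + 57*(2*0*(-3 + 0)) = 13 + 57*(2*0*(-3)) = 13 + 57*0 = 13 + 0 = 13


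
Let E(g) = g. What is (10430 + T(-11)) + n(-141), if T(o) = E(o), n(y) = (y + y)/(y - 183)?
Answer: 562673/54 ≈ 10420.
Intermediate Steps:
n(y) = 2*y/(-183 + y) (n(y) = (2*y)/(-183 + y) = 2*y/(-183 + y))
T(o) = o
(10430 + T(-11)) + n(-141) = (10430 - 11) + 2*(-141)/(-183 - 141) = 10419 + 2*(-141)/(-324) = 10419 + 2*(-141)*(-1/324) = 10419 + 47/54 = 562673/54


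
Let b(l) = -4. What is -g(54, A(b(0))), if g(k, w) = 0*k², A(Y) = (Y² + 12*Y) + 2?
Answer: 0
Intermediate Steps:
A(Y) = 2 + Y² + 12*Y
g(k, w) = 0
-g(54, A(b(0))) = -1*0 = 0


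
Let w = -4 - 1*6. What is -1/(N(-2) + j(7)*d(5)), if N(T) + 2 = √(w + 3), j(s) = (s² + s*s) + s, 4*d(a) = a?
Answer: -2068/267401 + 16*I*√7/267401 ≈ -0.0077337 + 0.00015831*I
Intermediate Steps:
d(a) = a/4
j(s) = s + 2*s² (j(s) = (s² + s²) + s = 2*s² + s = s + 2*s²)
w = -10 (w = -4 - 6 = -10)
N(T) = -2 + I*√7 (N(T) = -2 + √(-10 + 3) = -2 + √(-7) = -2 + I*√7)
-1/(N(-2) + j(7)*d(5)) = -1/((-2 + I*√7) + (7*(1 + 2*7))*((¼)*5)) = -1/((-2 + I*√7) + (7*(1 + 14))*(5/4)) = -1/((-2 + I*√7) + (7*15)*(5/4)) = -1/((-2 + I*√7) + 105*(5/4)) = -1/((-2 + I*√7) + 525/4) = -1/(517/4 + I*√7)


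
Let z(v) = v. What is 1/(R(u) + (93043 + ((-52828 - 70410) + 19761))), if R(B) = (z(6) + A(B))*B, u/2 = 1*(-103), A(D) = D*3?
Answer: 1/115638 ≈ 8.6477e-6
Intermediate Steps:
A(D) = 3*D
u = -206 (u = 2*(1*(-103)) = 2*(-103) = -206)
R(B) = B*(6 + 3*B) (R(B) = (6 + 3*B)*B = B*(6 + 3*B))
1/(R(u) + (93043 + ((-52828 - 70410) + 19761))) = 1/(3*(-206)*(2 - 206) + (93043 + ((-52828 - 70410) + 19761))) = 1/(3*(-206)*(-204) + (93043 + (-123238 + 19761))) = 1/(126072 + (93043 - 103477)) = 1/(126072 - 10434) = 1/115638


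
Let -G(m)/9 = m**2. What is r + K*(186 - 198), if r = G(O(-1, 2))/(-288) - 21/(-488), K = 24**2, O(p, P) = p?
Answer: -13492079/1952 ≈ -6911.9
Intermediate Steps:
G(m) = -9*m**2
K = 576
r = 145/1952 (r = -9*(-1)**2/(-288) - 21/(-488) = -9*1*(-1/288) - 21*(-1/488) = -9*(-1/288) + 21/488 = 1/32 + 21/488 = 145/1952 ≈ 0.074283)
r + K*(186 - 198) = 145/1952 + 576*(186 - 198) = 145/1952 + 576*(-12) = 145/1952 - 6912 = -13492079/1952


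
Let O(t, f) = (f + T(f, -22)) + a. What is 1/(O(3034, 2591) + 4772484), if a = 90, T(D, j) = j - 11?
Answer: 1/4775132 ≈ 2.0942e-7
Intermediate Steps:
T(D, j) = -11 + j
O(t, f) = 57 + f (O(t, f) = (f + (-11 - 22)) + 90 = (f - 33) + 90 = (-33 + f) + 90 = 57 + f)
1/(O(3034, 2591) + 4772484) = 1/((57 + 2591) + 4772484) = 1/(2648 + 4772484) = 1/4775132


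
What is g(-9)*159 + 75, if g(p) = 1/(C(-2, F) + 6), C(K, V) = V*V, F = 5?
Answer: 2484/31 ≈ 80.129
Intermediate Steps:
C(K, V) = V²
g(p) = 1/31 (g(p) = 1/(5² + 6) = 1/(25 + 6) = 1/31)
g(-9)*159 + 75 = (1/31)*159 + 75 = 159/31 + 75 = 2484/31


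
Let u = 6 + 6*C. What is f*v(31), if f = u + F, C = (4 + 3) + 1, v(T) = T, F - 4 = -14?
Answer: 1364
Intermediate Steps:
F = -10 (F = 4 - 14 = -10)
C = 8 (C = 7 + 1 = 8)
u = 54 (u = 6 + 6*8 = 6 + 48 = 54)
f = 44 (f = 54 - 10 = 44)
f*v(31) = 44*31 = 1364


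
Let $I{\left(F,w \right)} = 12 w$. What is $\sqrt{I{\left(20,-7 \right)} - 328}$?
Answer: $2 i \sqrt{103} \approx 20.298 i$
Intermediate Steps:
$\sqrt{I{\left(20,-7 \right)} - 328} = \sqrt{12 \left(-7\right) - 328} = \sqrt{-84 - 328} = \sqrt{-412} = 2 i \sqrt{103}$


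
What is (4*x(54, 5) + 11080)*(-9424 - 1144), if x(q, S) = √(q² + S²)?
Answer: -117093440 - 42272*√2941 ≈ -1.1939e+8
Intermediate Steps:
x(q, S) = √(S² + q²)
(4*x(54, 5) + 11080)*(-9424 - 1144) = (4*√(5² + 54²) + 11080)*(-9424 - 1144) = (4*√(25 + 2916) + 11080)*(-10568) = (4*√2941 + 11080)*(-10568) = (11080 + 4*√2941)*(-10568) = -117093440 - 42272*√2941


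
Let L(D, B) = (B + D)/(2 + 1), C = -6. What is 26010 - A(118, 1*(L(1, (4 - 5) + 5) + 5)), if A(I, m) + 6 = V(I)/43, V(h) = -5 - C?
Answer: 1118687/43 ≈ 26016.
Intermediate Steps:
L(D, B) = B/3 + D/3 (L(D, B) = (B + D)/3 = (B + D)*(1/3) = B/3 + D/3)
V(h) = 1 (V(h) = -5 - 1*(-6) = -5 + 6 = 1)
A(I, m) = -257/43 (A(I, m) = -6 + 1/43 = -257/43)
26010 - A(118, 1*(L(1, (4 - 5) + 5) + 5)) = 26010 - 1*(-257/43) = 26010 + 257/43 = 1118687/43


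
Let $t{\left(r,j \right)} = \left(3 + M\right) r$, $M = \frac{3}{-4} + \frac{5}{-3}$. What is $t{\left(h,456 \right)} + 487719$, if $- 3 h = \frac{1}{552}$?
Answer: $\frac{9691951961}{19872} \approx 4.8772 \cdot 10^{5}$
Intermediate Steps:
$h = - \frac{1}{1656}$ ($h = - \frac{1}{3 \cdot 552} = \left(- \frac{1}{3}\right) \frac{1}{552} = - \frac{1}{1656} \approx -0.00060386$)
$M = - \frac{29}{12}$ ($M = 3 \left(- \frac{1}{4}\right) + 5 \left(- \frac{1}{3}\right) = - \frac{3}{4} - \frac{5}{3} = - \frac{29}{12} \approx -2.4167$)
$t{\left(r,j \right)} = \frac{7 r}{12}$ ($t{\left(r,j \right)} = \left(3 - \frac{29}{12}\right) r = \frac{7 r}{12}$)
$t{\left(h,456 \right)} + 487719 = \frac{7}{12} \left(- \frac{1}{1656}\right) + 487719 = - \frac{7}{19872} + 487719 = \frac{9691951961}{19872}$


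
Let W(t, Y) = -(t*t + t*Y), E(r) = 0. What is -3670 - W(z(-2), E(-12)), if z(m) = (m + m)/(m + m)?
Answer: -3669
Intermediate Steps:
z(m) = 1 (z(m) = (2*m)/((2*m)) = (2*m)*(1/(2*m)) = 1)
W(t, Y) = -t² - Y*t (W(t, Y) = -(t² + Y*t) = -t² - Y*t)
-3670 - W(z(-2), E(-12)) = -3670 - (-1)*(0 + 1) = -3670 - (-1) = -3670 - 1*(-1) = -3670 + 1 = -3669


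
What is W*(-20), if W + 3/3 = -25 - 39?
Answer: 1300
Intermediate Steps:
W = -65 (W = -1 + (-25 - 39) = -1 - 64 = -65)
W*(-20) = -65*(-20) = 1300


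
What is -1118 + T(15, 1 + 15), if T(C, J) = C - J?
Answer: -1119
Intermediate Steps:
-1118 + T(15, 1 + 15) = -1118 + (15 - (1 + 15)) = -1118 + (15 - 1*16) = -1118 + (15 - 16) = -1118 - 1 = -1119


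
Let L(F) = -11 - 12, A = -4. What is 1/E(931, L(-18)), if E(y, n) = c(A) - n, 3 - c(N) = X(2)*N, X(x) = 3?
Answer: 1/38 ≈ 0.026316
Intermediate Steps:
L(F) = -23
c(N) = 3 - 3*N
E(y, n) = 15 - n (E(y, n) = (3 - 3*(-4)) - n = (3 + 12) - n = 15 - n)
1/E(931, L(-18)) = 1/(15 - 1*(-23)) = 1/(15 + 23) = 1/38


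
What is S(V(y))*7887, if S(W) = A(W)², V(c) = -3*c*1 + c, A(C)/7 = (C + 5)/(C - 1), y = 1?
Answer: 386463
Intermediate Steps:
A(C) = 7*(5 + C)/(-1 + C) (A(C) = 7*((C + 5)/(C - 1)) = 7*((5 + C)/(-1 + C)) = 7*(5 + C)/(-1 + C))
V(c) = -2*c (V(c) = -3*c + c = -2*c)
S(W) = 49*(5 + W)²/(-1 + W)² (S(W) = (7*(5 + W)/(-1 + W))² = 49*(5 + W)²/(-1 + W)²)
S(V(y))*7887 = (49*(5 - 2*1)²/(-1 - 2*1)²)*7887 = (49*(5 - 2)²/(-1 - 2)²)*7887 = (49*3²/(-3)²)*7887 = (49*(⅑)*9)*7887 = 49*7887 = 386463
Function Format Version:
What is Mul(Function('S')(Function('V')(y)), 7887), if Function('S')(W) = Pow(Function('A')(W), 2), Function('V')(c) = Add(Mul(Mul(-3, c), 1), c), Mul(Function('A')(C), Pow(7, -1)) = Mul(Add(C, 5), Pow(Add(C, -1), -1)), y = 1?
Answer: 386463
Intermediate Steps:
Function('A')(C) = Mul(7, Pow(Add(-1, C), -1), Add(5, C)) (Function('A')(C) = Mul(7, Mul(Add(C, 5), Pow(Add(C, -1), -1))) = Mul(7, Mul(Add(5, C), Pow(Add(-1, C), -1))) = Mul(7, Mul(Pow(Add(-1, C), -1), Add(5, C))) = Mul(7, Pow(Add(-1, C), -1), Add(5, C)))
Function('V')(c) = Mul(-2, c) (Function('V')(c) = Add(Mul(-3, c), c) = Mul(-2, c))
Function('S')(W) = Mul(49, Pow(Add(-1, W), -2), Pow(Add(5, W), 2)) (Function('S')(W) = Pow(Mul(7, Pow(Add(-1, W), -1), Add(5, W)), 2) = Mul(49, Pow(Add(-1, W), -2), Pow(Add(5, W), 2)))
Mul(Function('S')(Function('V')(y)), 7887) = Mul(Mul(49, Pow(Add(-1, Mul(-2, 1)), -2), Pow(Add(5, Mul(-2, 1)), 2)), 7887) = Mul(Mul(49, Pow(Add(-1, -2), -2), Pow(Add(5, -2), 2)), 7887) = Mul(Mul(49, Pow(-3, -2), Pow(3, 2)), 7887) = Mul(Mul(49, Rational(1, 9), 9), 7887) = Mul(49, 7887) = 386463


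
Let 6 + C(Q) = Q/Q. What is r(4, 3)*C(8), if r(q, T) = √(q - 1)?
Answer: -5*√3 ≈ -8.6602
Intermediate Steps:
r(q, T) = √(-1 + q)
C(Q) = -5 (C(Q) = -6 + Q/Q = -6 + 1 = -5)
r(4, 3)*C(8) = √(-1 + 4)*(-5) = √3*(-5) = -5*√3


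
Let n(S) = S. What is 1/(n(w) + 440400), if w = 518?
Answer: 1/440918 ≈ 2.2680e-6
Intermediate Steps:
1/(n(w) + 440400) = 1/(518 + 440400) = 1/440918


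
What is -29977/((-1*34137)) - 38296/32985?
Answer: -35391023/125112105 ≈ -0.28287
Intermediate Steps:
-29977/((-1*34137)) - 38296/32985 = -29977/(-34137) - 38296*1/32985 = -29977*(-1/34137) - 38296/32985 = 29977/34137 - 38296/32985 = -35391023/125112105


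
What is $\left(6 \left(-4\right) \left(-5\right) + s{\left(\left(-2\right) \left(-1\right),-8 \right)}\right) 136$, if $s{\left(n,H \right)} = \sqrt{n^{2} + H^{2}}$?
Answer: $16320 + 272 \sqrt{17} \approx 17442.0$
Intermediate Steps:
$s{\left(n,H \right)} = \sqrt{H^{2} + n^{2}}$
$\left(6 \left(-4\right) \left(-5\right) + s{\left(\left(-2\right) \left(-1\right),-8 \right)}\right) 136 = \left(6 \left(-4\right) \left(-5\right) + \sqrt{\left(-8\right)^{2} + \left(\left(-2\right) \left(-1\right)\right)^{2}}\right) 136 = \left(\left(-24\right) \left(-5\right) + \sqrt{64 + 2^{2}}\right) 136 = \left(120 + \sqrt{64 + 4}\right) 136 = \left(120 + \sqrt{68}\right) 136 = \left(120 + 2 \sqrt{17}\right) 136 = 16320 + 272 \sqrt{17}$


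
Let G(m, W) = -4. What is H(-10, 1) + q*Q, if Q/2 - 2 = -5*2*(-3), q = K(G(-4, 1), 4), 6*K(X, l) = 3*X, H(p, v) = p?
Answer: -138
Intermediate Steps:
K(X, l) = X/2 (K(X, l) = (3*X)/6 = X/2)
q = -2 (q = (½)*(-4) = -2)
Q = 64 (Q = 4 + 2*(-5*2*(-3)) = 4 + 2*(-10*(-3)) = 4 + 2*30 = 4 + 60 = 64)
H(-10, 1) + q*Q = -10 - 2*64 = -10 - 128 = -138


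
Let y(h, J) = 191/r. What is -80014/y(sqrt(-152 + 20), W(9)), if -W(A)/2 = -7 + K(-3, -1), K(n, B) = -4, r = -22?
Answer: 1760308/191 ≈ 9216.3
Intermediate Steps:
W(A) = 22 (W(A) = -2*(-7 - 4) = -2*(-11) = 22)
y(h, J) = -191/22 (y(h, J) = 191/(-22) = 191*(-1/22) = -191/22)
-80014/y(sqrt(-152 + 20), W(9)) = -80014/(-191/22) = -80014*(-22/191) = 1760308/191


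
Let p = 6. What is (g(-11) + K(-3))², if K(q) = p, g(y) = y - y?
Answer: 36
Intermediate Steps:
g(y) = 0
K(q) = 6
(g(-11) + K(-3))² = (0 + 6)² = 6² = 36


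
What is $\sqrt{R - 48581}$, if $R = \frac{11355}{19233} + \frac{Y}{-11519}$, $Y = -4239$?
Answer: $\frac{i \sqrt{264934790725221960465}}{73848309} \approx 220.41 i$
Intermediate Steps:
$R = \frac{70775644}{73848309}$ ($R = \frac{11355}{19233} - \frac{4239}{-11519} = 11355 \cdot \frac{1}{19233} - - \frac{4239}{11519} = \frac{3785}{6411} + \frac{4239}{11519} = \frac{70775644}{73848309} \approx 0.95839$)
$\sqrt{R - 48581} = \sqrt{\frac{70775644}{73848309} - 48581} = \sqrt{- \frac{3587553923885}{73848309}} = \frac{i \sqrt{264934790725221960465}}{73848309}$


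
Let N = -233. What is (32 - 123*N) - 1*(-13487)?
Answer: 42178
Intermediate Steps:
(32 - 123*N) - 1*(-13487) = (32 - 123*(-233)) - 1*(-13487) = (32 + 28659) + 13487 = 28691 + 13487 = 42178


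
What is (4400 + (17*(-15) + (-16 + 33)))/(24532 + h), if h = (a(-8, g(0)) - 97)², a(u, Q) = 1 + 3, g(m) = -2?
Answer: 4162/33181 ≈ 0.12543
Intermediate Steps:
a(u, Q) = 4
h = 8649 (h = (4 - 97)² = (-93)² = 8649)
(4400 + (17*(-15) + (-16 + 33)))/(24532 + h) = (4400 + (17*(-15) + (-16 + 33)))/(24532 + 8649) = (4400 + (-255 + 17))/33181 = (4400 - 238)*(1/33181) = 4162*(1/33181) = 4162/33181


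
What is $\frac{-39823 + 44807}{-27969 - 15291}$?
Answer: $- \frac{178}{1545} \approx -0.11521$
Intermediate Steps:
$\frac{-39823 + 44807}{-27969 - 15291} = \frac{4984}{-43260} = 4984 \left(- \frac{1}{43260}\right) = - \frac{178}{1545}$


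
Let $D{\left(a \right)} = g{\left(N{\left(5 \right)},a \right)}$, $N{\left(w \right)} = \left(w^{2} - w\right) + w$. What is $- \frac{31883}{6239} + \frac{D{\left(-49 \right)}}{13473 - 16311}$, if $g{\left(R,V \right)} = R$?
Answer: $- \frac{90639929}{17706282} \approx -5.1191$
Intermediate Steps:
$N{\left(w \right)} = w^{2}$
$D{\left(a \right)} = 25$ ($D{\left(a \right)} = 5^{2} = 25$)
$- \frac{31883}{6239} + \frac{D{\left(-49 \right)}}{13473 - 16311} = - \frac{31883}{6239} + \frac{25}{13473 - 16311} = \left(-31883\right) \frac{1}{6239} + \frac{25}{-2838} = - \frac{31883}{6239} + 25 \left(- \frac{1}{2838}\right) = - \frac{31883}{6239} - \frac{25}{2838} = - \frac{90639929}{17706282}$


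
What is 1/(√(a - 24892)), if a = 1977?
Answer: -I*√22915/22915 ≈ -0.006606*I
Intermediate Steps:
1/(√(a - 24892)) = 1/(√(1977 - 24892)) = 1/(√(-22915)) = 1/(I*√22915) = -I*√22915/22915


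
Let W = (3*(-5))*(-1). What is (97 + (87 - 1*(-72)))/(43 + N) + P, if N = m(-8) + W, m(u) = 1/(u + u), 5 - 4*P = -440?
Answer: 428899/3708 ≈ 115.67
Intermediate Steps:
P = 445/4 (P = 5/4 - ¼*(-440) = 5/4 + 110 = 445/4 ≈ 111.25)
m(u) = 1/(2*u)
W = 15 (W = -15*(-1) = 15)
N = 239/16 (N = (½)/(-8) + 15 = (½)*(-⅛) + 15 = -1/16 + 15 = 239/16 ≈ 14.938)
(97 + (87 - 1*(-72)))/(43 + N) + P = (97 + (87 - 1*(-72)))/(43 + 239/16) + 445/4 = (97 + (87 + 72))/(927/16) + 445/4 = (97 + 159)*(16/927) + 445/4 = 256*(16/927) + 445/4 = 4096/927 + 445/4 = 428899/3708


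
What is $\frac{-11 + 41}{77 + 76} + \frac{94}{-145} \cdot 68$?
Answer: $- \frac{324542}{7395} \approx -43.887$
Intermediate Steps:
$\frac{-11 + 41}{77 + 76} + \frac{94}{-145} \cdot 68 = \frac{30}{153} + 94 \left(- \frac{1}{145}\right) 68 = 30 \cdot \frac{1}{153} - \frac{6392}{145} = \frac{10}{51} - \frac{6392}{145} = - \frac{324542}{7395}$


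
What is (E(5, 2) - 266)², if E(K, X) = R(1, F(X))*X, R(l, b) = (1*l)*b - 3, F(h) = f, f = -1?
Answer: 75076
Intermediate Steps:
F(h) = -1
R(l, b) = -3 + b*l (R(l, b) = l*b - 3 = b*l - 3 = -3 + b*l)
E(K, X) = -4*X (E(K, X) = (-3 - 1*1)*X = (-3 - 1)*X = -4*X)
(E(5, 2) - 266)² = (-4*2 - 266)² = (-8 - 266)² = (-274)² = 75076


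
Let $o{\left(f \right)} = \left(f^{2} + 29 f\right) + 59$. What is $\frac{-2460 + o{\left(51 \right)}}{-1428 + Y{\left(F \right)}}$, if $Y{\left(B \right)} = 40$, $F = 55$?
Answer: $- \frac{1679}{1388} \approx -1.2097$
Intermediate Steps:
$o{\left(f \right)} = 59 + f^{2} + 29 f$
$\frac{-2460 + o{\left(51 \right)}}{-1428 + Y{\left(F \right)}} = \frac{-2460 + \left(59 + 51^{2} + 29 \cdot 51\right)}{-1428 + 40} = \frac{-2460 + \left(59 + 2601 + 1479\right)}{-1388} = \left(-2460 + 4139\right) \left(- \frac{1}{1388}\right) = 1679 \left(- \frac{1}{1388}\right) = - \frac{1679}{1388}$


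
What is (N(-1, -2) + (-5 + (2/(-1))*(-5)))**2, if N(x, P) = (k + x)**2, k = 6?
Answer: 900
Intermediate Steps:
N(x, P) = (6 + x)**2
(N(-1, -2) + (-5 + (2/(-1))*(-5)))**2 = ((6 - 1)**2 + (-5 + (2/(-1))*(-5)))**2 = (5**2 + (-5 + (2*(-1))*(-5)))**2 = (25 + (-5 - 2*(-5)))**2 = (25 + (-5 + 10))**2 = (25 + 5)**2 = 30**2 = 900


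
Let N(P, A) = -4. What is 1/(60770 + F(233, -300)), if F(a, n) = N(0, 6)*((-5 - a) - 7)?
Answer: 1/61750 ≈ 1.6194e-5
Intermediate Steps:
F(a, n) = 48 + 4*a (F(a, n) = -4*((-5 - a) - 7) = -4*(-12 - a) = 48 + 4*a)
1/(60770 + F(233, -300)) = 1/(60770 + (48 + 4*233)) = 1/(60770 + (48 + 932)) = 1/(60770 + 980) = 1/61750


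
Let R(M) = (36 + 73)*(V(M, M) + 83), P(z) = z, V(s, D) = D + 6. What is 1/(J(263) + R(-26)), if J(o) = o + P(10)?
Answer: 1/7140 ≈ 0.00014006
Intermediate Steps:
V(s, D) = 6 + D
J(o) = 10 + o (J(o) = o + 10 = 10 + o)
R(M) = 9701 + 109*M (R(M) = (36 + 73)*((6 + M) + 83) = 109*(89 + M) = 9701 + 109*M)
1/(J(263) + R(-26)) = 1/((10 + 263) + (9701 + 109*(-26))) = 1/(273 + (9701 - 2834)) = 1/(273 + 6867) = 1/7140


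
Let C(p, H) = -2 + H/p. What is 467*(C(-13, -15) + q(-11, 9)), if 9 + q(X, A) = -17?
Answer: -162983/13 ≈ -12537.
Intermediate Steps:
q(X, A) = -26 (q(X, A) = -9 - 17 = -26)
467*(C(-13, -15) + q(-11, 9)) = 467*((-2 - 15/(-13)) - 26) = 467*((-2 - 15*(-1/13)) - 26) = 467*((-2 + 15/13) - 26) = 467*(-11/13 - 26) = 467*(-349/13) = -162983/13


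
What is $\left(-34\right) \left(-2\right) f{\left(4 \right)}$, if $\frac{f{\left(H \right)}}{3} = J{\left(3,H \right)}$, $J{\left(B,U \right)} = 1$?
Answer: $204$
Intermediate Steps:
$f{\left(H \right)} = 3$ ($f{\left(H \right)} = 3 \cdot 1 = 3$)
$\left(-34\right) \left(-2\right) f{\left(4 \right)} = \left(-34\right) \left(-2\right) 3 = 68 \cdot 3 = 204$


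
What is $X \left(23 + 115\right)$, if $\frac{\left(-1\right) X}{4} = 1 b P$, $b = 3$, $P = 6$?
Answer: $-9936$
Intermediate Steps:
$X = -72$ ($X = - 4 \cdot 1 \cdot 3 \cdot 6 = - 4 \cdot 3 \cdot 6 = \left(-4\right) 18 = -72$)
$X \left(23 + 115\right) = - 72 \left(23 + 115\right) = \left(-72\right) 138 = -9936$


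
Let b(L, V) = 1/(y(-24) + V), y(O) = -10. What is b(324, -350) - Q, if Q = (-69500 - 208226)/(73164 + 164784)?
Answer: 8311951/7138440 ≈ 1.1644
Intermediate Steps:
b(L, V) = 1/(-10 + V)
Q = -138863/118974 (Q = -277726/237948 = -277726*1/237948 = -138863/118974 ≈ -1.1672)
b(324, -350) - Q = 1/(-10 - 350) - 1*(-138863/118974) = 1/(-360) + 138863/118974 = -1/360 + 138863/118974 = 8311951/7138440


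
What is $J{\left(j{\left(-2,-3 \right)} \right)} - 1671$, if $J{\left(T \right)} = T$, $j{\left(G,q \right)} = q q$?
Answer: $-1662$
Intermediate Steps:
$j{\left(G,q \right)} = q^{2}$
$J{\left(j{\left(-2,-3 \right)} \right)} - 1671 = \left(-3\right)^{2} - 1671 = 9 - 1671 = -1662$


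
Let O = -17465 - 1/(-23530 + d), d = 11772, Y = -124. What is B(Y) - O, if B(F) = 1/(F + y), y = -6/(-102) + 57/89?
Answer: 9577373316493/548375483 ≈ 17465.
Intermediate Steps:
y = 1058/1513 (y = -6*(-1/102) + 57*(1/89) = 1/17 + 57/89 = 1058/1513 ≈ 0.69927)
B(F) = 1/(1058/1513 + F) (B(F) = 1/(F + 1058/1513) = 1/(1058/1513 + F))
O = -205353469/11758 (O = -17465 - 1/(-23530 + 11772) = -17465 - 1/(-11758) = -17465 - 1*(-1/11758) = -17465 + 1/11758 = -205353469/11758 ≈ -17465.)
B(Y) - O = 1513/(1058 + 1513*(-124)) - 1*(-205353469/11758) = 1513/(1058 - 187612) + 205353469/11758 = 1513/(-186554) + 205353469/11758 = 1513*(-1/186554) + 205353469/11758 = -1513/186554 + 205353469/11758 = 9577373316493/548375483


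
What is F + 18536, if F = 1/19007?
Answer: 352313753/19007 ≈ 18536.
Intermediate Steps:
F = 1/19007 ≈ 5.2612e-5
F + 18536 = 1/19007 + 18536 = 352313753/19007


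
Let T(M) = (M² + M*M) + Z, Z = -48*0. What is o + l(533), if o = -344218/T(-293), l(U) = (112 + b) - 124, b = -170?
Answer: -15796627/85849 ≈ -184.00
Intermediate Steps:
Z = 0
l(U) = -182 (l(U) = (112 - 170) - 124 = -58 - 124 = -182)
T(M) = 2*M² (T(M) = (M² + M*M) + 0 = (M² + M²) + 0 = 2*M² + 0 = 2*M²)
o = -172109/85849 (o = -344218/(2*(-293)²) = -344218/(2*85849) = -344218/171698 = -344218*1/171698 = -172109/85849 ≈ -2.0048)
o + l(533) = -172109/85849 - 182 = -15796627/85849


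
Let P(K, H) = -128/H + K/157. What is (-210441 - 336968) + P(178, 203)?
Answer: -17446456201/31871 ≈ -5.4741e+5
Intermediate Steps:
P(K, H) = -128/H + K/157 (P(K, H) = -128/H + K*(1/157) = -128/H + K/157)
(-210441 - 336968) + P(178, 203) = (-210441 - 336968) + (-128/203 + (1/157)*178) = -547409 + (-128*1/203 + 178/157) = -547409 + (-128/203 + 178/157) = -547409 + 16038/31871 = -17446456201/31871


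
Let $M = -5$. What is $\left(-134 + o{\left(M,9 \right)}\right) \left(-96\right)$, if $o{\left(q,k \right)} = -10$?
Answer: $13824$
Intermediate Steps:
$\left(-134 + o{\left(M,9 \right)}\right) \left(-96\right) = \left(-134 - 10\right) \left(-96\right) = \left(-144\right) \left(-96\right) = 13824$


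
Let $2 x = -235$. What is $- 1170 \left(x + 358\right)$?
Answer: $-281385$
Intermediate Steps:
$x = - \frac{235}{2}$ ($x = \frac{1}{2} \left(-235\right) = - \frac{235}{2} \approx -117.5$)
$- 1170 \left(x + 358\right) = - 1170 \left(- \frac{235}{2} + 358\right) = \left(-1170\right) \frac{481}{2} = -281385$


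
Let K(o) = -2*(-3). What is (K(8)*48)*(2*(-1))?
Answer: -576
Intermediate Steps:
K(o) = 6
(K(8)*48)*(2*(-1)) = (6*48)*(2*(-1)) = 288*(-2) = -576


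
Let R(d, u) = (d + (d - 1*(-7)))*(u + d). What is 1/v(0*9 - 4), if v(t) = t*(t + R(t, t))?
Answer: -1/16 ≈ -0.062500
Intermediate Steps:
R(d, u) = (7 + 2*d)*(d + u) (R(d, u) = (d + (d + 7))*(d + u) = (d + (7 + d))*(d + u) = (7 + 2*d)*(d + u))
v(t) = t*(4*t**2 + 15*t) (v(t) = t*(t + (2*t**2 + 7*t + 7*t + 2*t*t)) = t*(t + (2*t**2 + 7*t + 7*t + 2*t**2)) = t*(t + (4*t**2 + 14*t)) = t*(4*t**2 + 15*t))
1/v(0*9 - 4) = 1/((0*9 - 4)**2*(15 + 4*(0*9 - 4))) = 1/((0 - 4)**2*(15 + 4*(0 - 4))) = 1/((-4)**2*(15 + 4*(-4))) = 1/(16*(15 - 16)) = 1/(16*(-1)) = 1/(-16) = -1/16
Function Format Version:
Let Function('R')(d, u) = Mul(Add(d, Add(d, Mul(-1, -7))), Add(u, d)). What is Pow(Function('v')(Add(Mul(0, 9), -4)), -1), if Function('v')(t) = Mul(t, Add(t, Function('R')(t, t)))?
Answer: Rational(-1, 16) ≈ -0.062500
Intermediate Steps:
Function('R')(d, u) = Mul(Add(7, Mul(2, d)), Add(d, u)) (Function('R')(d, u) = Mul(Add(d, Add(d, 7)), Add(d, u)) = Mul(Add(d, Add(7, d)), Add(d, u)) = Mul(Add(7, Mul(2, d)), Add(d, u)))
Function('v')(t) = Mul(t, Add(Mul(4, Pow(t, 2)), Mul(15, t))) (Function('v')(t) = Mul(t, Add(t, Add(Mul(2, Pow(t, 2)), Mul(7, t), Mul(7, t), Mul(2, t, t)))) = Mul(t, Add(t, Add(Mul(2, Pow(t, 2)), Mul(7, t), Mul(7, t), Mul(2, Pow(t, 2))))) = Mul(t, Add(t, Add(Mul(4, Pow(t, 2)), Mul(14, t)))) = Mul(t, Add(Mul(4, Pow(t, 2)), Mul(15, t))))
Pow(Function('v')(Add(Mul(0, 9), -4)), -1) = Pow(Mul(Pow(Add(Mul(0, 9), -4), 2), Add(15, Mul(4, Add(Mul(0, 9), -4)))), -1) = Pow(Mul(Pow(Add(0, -4), 2), Add(15, Mul(4, Add(0, -4)))), -1) = Pow(Mul(Pow(-4, 2), Add(15, Mul(4, -4))), -1) = Pow(Mul(16, Add(15, -16)), -1) = Pow(Mul(16, -1), -1) = Pow(-16, -1) = Rational(-1, 16)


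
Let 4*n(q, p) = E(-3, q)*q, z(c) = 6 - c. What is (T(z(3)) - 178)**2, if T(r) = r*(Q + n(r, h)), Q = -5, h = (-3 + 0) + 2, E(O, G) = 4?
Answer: 33856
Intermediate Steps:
h = -1 (h = -3 + 2 = -1)
n(q, p) = q (n(q, p) = (4*q)/4 = q)
T(r) = r*(-5 + r)
(T(z(3)) - 178)**2 = ((6 - 1*3)*(-5 + (6 - 1*3)) - 178)**2 = ((6 - 3)*(-5 + (6 - 3)) - 178)**2 = (3*(-5 + 3) - 178)**2 = (3*(-2) - 178)**2 = (-6 - 178)**2 = (-184)**2 = 33856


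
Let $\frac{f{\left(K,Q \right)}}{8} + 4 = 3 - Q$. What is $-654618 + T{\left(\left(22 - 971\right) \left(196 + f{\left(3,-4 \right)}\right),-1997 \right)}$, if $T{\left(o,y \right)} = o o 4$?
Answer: $174355698982$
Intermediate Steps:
$f{\left(K,Q \right)} = -8 - 8 Q$ ($f{\left(K,Q \right)} = -32 + 8 \left(3 - Q\right) = -32 - \left(-24 + 8 Q\right) = -8 - 8 Q$)
$T{\left(o,y \right)} = 4 o^{2}$ ($T{\left(o,y \right)} = o^{2} \cdot 4 = 4 o^{2}$)
$-654618 + T{\left(\left(22 - 971\right) \left(196 + f{\left(3,-4 \right)}\right),-1997 \right)} = -654618 + 4 \left(\left(22 - 971\right) \left(196 - -24\right)\right)^{2} = -654618 + 4 \left(- 949 \left(196 + \left(-8 + 32\right)\right)\right)^{2} = -654618 + 4 \left(- 949 \left(196 + 24\right)\right)^{2} = -654618 + 4 \left(\left(-949\right) 220\right)^{2} = -654618 + 4 \left(-208780\right)^{2} = -654618 + 4 \cdot 43589088400 = -654618 + 174356353600 = 174355698982$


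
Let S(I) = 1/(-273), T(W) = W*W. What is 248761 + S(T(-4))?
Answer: 67911752/273 ≈ 2.4876e+5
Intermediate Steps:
T(W) = W²
S(I) = -1/273
248761 + S(T(-4)) = 248761 - 1/273 = 67911752/273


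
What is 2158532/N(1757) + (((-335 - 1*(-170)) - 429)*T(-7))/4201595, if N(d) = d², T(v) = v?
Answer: 9082113208282/12970529643155 ≈ 0.70021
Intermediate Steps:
2158532/N(1757) + (((-335 - 1*(-170)) - 429)*T(-7))/4201595 = 2158532/(1757²) + (((-335 - 1*(-170)) - 429)*(-7))/4201595 = 2158532/3087049 + (((-335 + 170) - 429)*(-7))*(1/4201595) = 2158532*(1/3087049) + ((-165 - 429)*(-7))*(1/4201595) = 2158532/3087049 - 594*(-7)*(1/4201595) = 2158532/3087049 + 4158*(1/4201595) = 2158532/3087049 + 4158/4201595 = 9082113208282/12970529643155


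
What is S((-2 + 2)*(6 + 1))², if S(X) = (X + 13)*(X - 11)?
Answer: 20449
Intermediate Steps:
S(X) = (-11 + X)*(13 + X) (S(X) = (13 + X)*(-11 + X) = (-11 + X)*(13 + X))
S((-2 + 2)*(6 + 1))² = (-143 + ((-2 + 2)*(6 + 1))² + 2*((-2 + 2)*(6 + 1)))² = (-143 + (0*7)² + 2*(0*7))² = (-143 + 0² + 2*0)² = (-143 + 0 + 0)² = (-143)² = 20449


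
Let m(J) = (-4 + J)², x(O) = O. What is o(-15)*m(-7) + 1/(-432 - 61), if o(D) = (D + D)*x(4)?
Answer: -7158361/493 ≈ -14520.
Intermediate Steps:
o(D) = 8*D (o(D) = (D + D)*4 = (2*D)*4 = 8*D)
o(-15)*m(-7) + 1/(-432 - 61) = (8*(-15))*(-4 - 7)² + 1/(-432 - 61) = -120*(-11)² + 1/(-493) = -120*121 - 1/493 = -14520 - 1/493 = -7158361/493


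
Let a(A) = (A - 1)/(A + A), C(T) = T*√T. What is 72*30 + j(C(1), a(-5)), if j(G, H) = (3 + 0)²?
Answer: 2169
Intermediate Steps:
C(T) = T^(3/2)
a(A) = (-1 + A)/(2*A) (a(A) = (-1 + A)/((2*A)) = (-1 + A)*(1/(2*A)) = (-1 + A)/(2*A))
j(G, H) = 9 (j(G, H) = 3² = 9)
72*30 + j(C(1), a(-5)) = 72*30 + 9 = 2160 + 9 = 2169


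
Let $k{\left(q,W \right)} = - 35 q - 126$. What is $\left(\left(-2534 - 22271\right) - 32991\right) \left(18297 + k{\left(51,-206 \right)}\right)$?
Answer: $-947045256$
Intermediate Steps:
$k{\left(q,W \right)} = -126 - 35 q$
$\left(\left(-2534 - 22271\right) - 32991\right) \left(18297 + k{\left(51,-206 \right)}\right) = \left(\left(-2534 - 22271\right) - 32991\right) \left(18297 - 1911\right) = \left(-24805 - 32991\right) \left(18297 - 1911\right) = \left(-57796\right) 16386 = -947045256$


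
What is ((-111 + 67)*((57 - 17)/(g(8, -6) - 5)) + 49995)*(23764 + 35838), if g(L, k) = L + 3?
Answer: 8886956210/3 ≈ 2.9623e+9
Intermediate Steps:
g(L, k) = 3 + L
((-111 + 67)*((57 - 17)/(g(8, -6) - 5)) + 49995)*(23764 + 35838) = ((-111 + 67)*((57 - 17)/((3 + 8) - 5)) + 49995)*(23764 + 35838) = (-1760/(11 - 5) + 49995)*59602 = (-1760/6 + 49995)*59602 = (-44*20/3 + 49995)*59602 = (-880/3 + 49995)*59602 = (149105/3)*59602 = 8886956210/3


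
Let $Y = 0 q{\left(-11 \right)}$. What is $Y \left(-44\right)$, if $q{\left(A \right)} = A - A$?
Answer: $0$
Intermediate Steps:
$q{\left(A \right)} = 0$
$Y = 0$ ($Y = 0 \cdot 0 = 0$)
$Y \left(-44\right) = 0 \left(-44\right) = 0$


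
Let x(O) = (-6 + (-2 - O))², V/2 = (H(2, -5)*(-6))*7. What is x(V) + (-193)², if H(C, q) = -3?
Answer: 104849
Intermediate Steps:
V = 252 (V = 2*(-3*(-6)*7) = 2*(18*7) = 2*126 = 252)
x(O) = (-8 - O)²
x(V) + (-193)² = (8 + 252)² + (-193)² = 260² + 37249 = 67600 + 37249 = 104849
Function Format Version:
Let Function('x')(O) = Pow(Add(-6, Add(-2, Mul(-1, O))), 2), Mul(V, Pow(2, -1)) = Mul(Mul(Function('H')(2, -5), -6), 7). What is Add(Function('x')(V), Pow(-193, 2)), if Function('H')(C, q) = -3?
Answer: 104849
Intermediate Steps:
V = 252 (V = Mul(2, Mul(Mul(-3, -6), 7)) = Mul(2, Mul(18, 7)) = Mul(2, 126) = 252)
Function('x')(O) = Pow(Add(-8, Mul(-1, O)), 2)
Add(Function('x')(V), Pow(-193, 2)) = Add(Pow(Add(8, 252), 2), Pow(-193, 2)) = Add(Pow(260, 2), 37249) = Add(67600, 37249) = 104849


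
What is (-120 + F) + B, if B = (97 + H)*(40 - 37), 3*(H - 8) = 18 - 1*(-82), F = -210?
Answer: 85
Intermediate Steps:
H = 124/3 (H = 8 + (18 - 1*(-82))/3 = 8 + (18 + 82)/3 = 8 + (⅓)*100 = 8 + 100/3 = 124/3 ≈ 41.333)
B = 415 (B = (97 + 124/3)*(40 - 37) = (415/3)*3 = 415)
(-120 + F) + B = (-120 - 210) + 415 = -330 + 415 = 85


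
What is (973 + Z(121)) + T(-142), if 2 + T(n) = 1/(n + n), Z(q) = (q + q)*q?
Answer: 8591851/284 ≈ 30253.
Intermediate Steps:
Z(q) = 2*q² (Z(q) = (2*q)*q = 2*q²)
T(n) = -2 + 1/(2*n) (T(n) = -2 + 1/(n + n) = -2 + 1/(2*n))
(973 + Z(121)) + T(-142) = (973 + 2*121²) + (-2 + (½)/(-142)) = (973 + 2*14641) + (-2 + (½)*(-1/142)) = (973 + 29282) + (-2 - 1/284) = 30255 - 569/284 = 8591851/284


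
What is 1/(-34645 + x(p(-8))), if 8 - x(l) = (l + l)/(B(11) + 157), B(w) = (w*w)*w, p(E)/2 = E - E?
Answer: -1/34637 ≈ -2.8871e-5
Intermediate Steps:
p(E) = 0 (p(E) = 2*(E - E) = 2*0 = 0)
B(w) = w³ (B(w) = w²*w = w³)
x(l) = 8 - l/744 (x(l) = 8 - (l + l)/(11³ + 157) = 8 - 2*l/(1331 + 157) = 8 - 2*l/1488 = 8 - l/744)
1/(-34645 + x(p(-8))) = 1/(-34645 + (8 - 1/744*0)) = 1/(-34645 + (8 + 0)) = 1/(-34645 + 8) = 1/(-34637) = -1/34637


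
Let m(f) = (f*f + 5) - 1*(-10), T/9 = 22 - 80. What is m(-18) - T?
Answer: 861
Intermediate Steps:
T = -522 (T = 9*(22 - 80) = 9*(-58) = -522)
m(f) = 15 + f² (m(f) = (f² + 5) + 10 = (5 + f²) + 10 = 15 + f²)
m(-18) - T = (15 + (-18)²) - 1*(-522) = (15 + 324) + 522 = 339 + 522 = 861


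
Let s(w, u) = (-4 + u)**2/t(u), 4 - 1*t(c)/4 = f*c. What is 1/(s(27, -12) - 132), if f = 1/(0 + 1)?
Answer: -1/128 ≈ -0.0078125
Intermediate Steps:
f = 1 (f = 1/1 = 1)
t(c) = 16 - 4*c
s(w, u) = (-4 + u)**2/(16 - 4*u)
1/(s(27, -12) - 132) = 1/((1 - 1/4*(-12)) - 132) = 1/((1 + 3) - 132) = 1/(4 - 132) = 1/(-128) = -1/128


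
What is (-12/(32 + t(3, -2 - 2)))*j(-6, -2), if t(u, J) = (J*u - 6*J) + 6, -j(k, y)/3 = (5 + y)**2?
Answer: 162/25 ≈ 6.4800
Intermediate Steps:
j(k, y) = -3*(5 + y)**2
t(u, J) = 6 - 6*J + J*u (t(u, J) = (-6*J + J*u) + 6 = 6 - 6*J + J*u)
(-12/(32 + t(3, -2 - 2)))*j(-6, -2) = (-12/(32 + (6 - 6*(-2 - 2) + (-2 - 2)*3)))*(-3*(5 - 2)**2) = (-12/(32 + (6 - 6*(-4) - 4*3)))*(-3*3**2) = (-12/(32 + (6 + 24 - 12)))*(-3*9) = -12/(32 + 18)*(-27) = -12/50*(-27) = -12*1/50*(-27) = -6/25*(-27) = 162/25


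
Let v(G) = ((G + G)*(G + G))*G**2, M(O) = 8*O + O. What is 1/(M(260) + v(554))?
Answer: 1/376789726564 ≈ 2.6540e-12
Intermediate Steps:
M(O) = 9*O
v(G) = 4*G**4 (v(G) = ((2*G)*(2*G))*G**2 = (4*G**2)*G**2 = 4*G**4)
1/(M(260) + v(554)) = 1/(9*260 + 4*554**4) = 1/(2340 + 4*94197431056) = 1/(2340 + 376789724224) = 1/376789726564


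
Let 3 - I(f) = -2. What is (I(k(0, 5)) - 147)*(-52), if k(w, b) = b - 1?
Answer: 7384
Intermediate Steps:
k(w, b) = -1 + b
I(f) = 5 (I(f) = 3 - 1*(-2) = 3 + 2 = 5)
(I(k(0, 5)) - 147)*(-52) = (5 - 147)*(-52) = -142*(-52) = 7384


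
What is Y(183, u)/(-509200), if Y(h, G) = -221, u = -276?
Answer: 221/509200 ≈ 0.00043401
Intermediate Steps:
Y(183, u)/(-509200) = -221/(-509200) = -221*(-1/509200) = 221/509200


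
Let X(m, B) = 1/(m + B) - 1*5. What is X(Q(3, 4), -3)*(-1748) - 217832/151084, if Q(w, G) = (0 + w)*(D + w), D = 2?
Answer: 973686319/113313 ≈ 8592.9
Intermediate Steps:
Q(w, G) = w*(2 + w) (Q(w, G) = (0 + w)*(2 + w) = w*(2 + w))
X(m, B) = -5 + 1/(B + m) (X(m, B) = 1/(B + m) - 5 = -5 + 1/(B + m))
X(Q(3, 4), -3)*(-1748) - 217832/151084 = ((1 - 5*(-3) - 15*(2 + 3))/(-3 + 3*(2 + 3)))*(-1748) - 217832/151084 = ((1 + 15 - 15*5)/(-3 + 3*5))*(-1748) - 217832/151084 = ((1 + 15 - 5*15)/(-3 + 15))*(-1748) - 1*54458/37771 = ((1 + 15 - 75)/12)*(-1748) - 54458/37771 = ((1/12)*(-59))*(-1748) - 54458/37771 = -59/12*(-1748) - 54458/37771 = 25783/3 - 54458/37771 = 973686319/113313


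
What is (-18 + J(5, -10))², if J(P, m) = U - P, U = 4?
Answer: 361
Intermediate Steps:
J(P, m) = 4 - P
(-18 + J(5, -10))² = (-18 + (4 - 1*5))² = (-18 + (4 - 5))² = (-18 - 1)² = (-19)² = 361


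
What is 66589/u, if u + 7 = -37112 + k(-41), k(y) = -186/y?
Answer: -2730149/1521693 ≈ -1.7942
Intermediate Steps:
u = -1521693/41 (u = -7 + (-37112 - 186/(-41)) = -7 + (-37112 - 186*(-1/41)) = -7 + (-37112 + 186/41) = -7 - 1521406/41 = -1521693/41 ≈ -37114.)
66589/u = 66589/(-1521693/41) = 66589*(-41/1521693) = -2730149/1521693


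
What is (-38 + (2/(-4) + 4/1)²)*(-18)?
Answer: 927/2 ≈ 463.50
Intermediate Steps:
(-38 + (2/(-4) + 4/1)²)*(-18) = (-38 + (2*(-¼) + 4*1)²)*(-18) = (-38 + (-½ + 4)²)*(-18) = (-38 + (7/2)²)*(-18) = (-38 + 49/4)*(-18) = -103/4*(-18) = 927/2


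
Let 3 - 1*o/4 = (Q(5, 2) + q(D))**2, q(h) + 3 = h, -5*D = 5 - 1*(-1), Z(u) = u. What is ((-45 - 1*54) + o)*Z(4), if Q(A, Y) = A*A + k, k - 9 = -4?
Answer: -274956/25 ≈ -10998.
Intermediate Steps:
k = 5 (k = 9 - 4 = 5)
Q(A, Y) = 5 + A**2 (Q(A, Y) = A*A + 5 = A**2 + 5 = 5 + A**2)
D = -6/5 (D = -(5 - 1*(-1))/5 = -(5 + 1)/5 = -1/5*6 = -6/5 ≈ -1.2000)
q(h) = -3 + h
o = -66264/25 (o = 12 - 4*((5 + 5**2) + (-3 - 6/5))**2 = 12 - 4*((5 + 25) - 21/5)**2 = 12 - 4*(30 - 21/5)**2 = 12 - 4*(129/5)**2 = 12 - 4*16641/25 = 12 - 66564/25 = -66264/25 ≈ -2650.6)
((-45 - 1*54) + o)*Z(4) = ((-45 - 1*54) - 66264/25)*4 = ((-45 - 54) - 66264/25)*4 = (-99 - 66264/25)*4 = -68739/25*4 = -274956/25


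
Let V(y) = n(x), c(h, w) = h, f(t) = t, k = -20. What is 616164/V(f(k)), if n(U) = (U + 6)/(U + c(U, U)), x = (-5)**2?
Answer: 30808200/31 ≈ 9.9381e+5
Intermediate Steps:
x = 25
n(U) = (6 + U)/(2*U) (n(U) = (U + 6)/(U + U) = (6 + U)/((2*U)) = (6 + U)*(1/(2*U)) = (6 + U)/(2*U))
V(y) = 31/50 (V(y) = (1/2)*(6 + 25)/25 = (1/2)*(1/25)*31 = 31/50)
616164/V(f(k)) = 616164/(31/50) = 616164*(50/31) = 30808200/31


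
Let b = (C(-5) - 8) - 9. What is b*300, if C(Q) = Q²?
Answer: 2400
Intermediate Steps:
b = 8 (b = ((-5)² - 8) - 9 = (25 - 8) - 9 = 17 - 9 = 8)
b*300 = 8*300 = 2400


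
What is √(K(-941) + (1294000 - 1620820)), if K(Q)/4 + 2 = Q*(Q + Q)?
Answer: 18*√20855 ≈ 2599.4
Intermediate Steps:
K(Q) = -8 + 8*Q² (K(Q) = -8 + 4*(Q*(Q + Q)) = -8 + 4*(Q*(2*Q)) = -8 + 4*(2*Q²) = -8 + 8*Q²)
√(K(-941) + (1294000 - 1620820)) = √((-8 + 8*(-941)²) + (1294000 - 1620820)) = √((-8 + 8*885481) - 326820) = √((-8 + 7083848) - 326820) = √(7083840 - 326820) = √6757020 = 18*√20855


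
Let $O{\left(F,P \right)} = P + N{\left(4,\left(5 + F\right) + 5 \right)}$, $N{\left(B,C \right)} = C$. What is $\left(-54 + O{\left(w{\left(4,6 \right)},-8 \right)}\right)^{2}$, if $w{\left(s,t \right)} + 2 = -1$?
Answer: $3025$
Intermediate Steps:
$w{\left(s,t \right)} = -3$ ($w{\left(s,t \right)} = -2 - 1 = -3$)
$O{\left(F,P \right)} = 10 + F + P$ ($O{\left(F,P \right)} = P + \left(\left(5 + F\right) + 5\right) = P + \left(10 + F\right) = 10 + F + P$)
$\left(-54 + O{\left(w{\left(4,6 \right)},-8 \right)}\right)^{2} = \left(-54 - 1\right)^{2} = \left(-55\right)^{2} = 3025$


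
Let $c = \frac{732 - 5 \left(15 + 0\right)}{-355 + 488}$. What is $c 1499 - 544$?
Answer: $\frac{912491}{133} \approx 6860.8$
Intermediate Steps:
$c = \frac{657}{133}$ ($c = \frac{732 - 75}{133} = \left(732 - 75\right) \frac{1}{133} = 657 \cdot \frac{1}{133} = \frac{657}{133} \approx 4.9398$)
$c 1499 - 544 = \frac{657}{133} \cdot 1499 - 544 = \frac{984843}{133} - 544 = \frac{912491}{133}$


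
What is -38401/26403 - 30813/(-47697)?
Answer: -26104022/32290869 ≈ -0.80840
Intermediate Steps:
-38401/26403 - 30813/(-47697) = -38401*1/26403 - 30813*(-1/47697) = -38401/26403 + 10271/15899 = -26104022/32290869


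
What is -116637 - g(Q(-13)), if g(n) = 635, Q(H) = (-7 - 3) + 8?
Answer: -117272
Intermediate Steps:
Q(H) = -2 (Q(H) = -10 + 8 = -2)
-116637 - g(Q(-13)) = -116637 - 1*635 = -116637 - 635 = -117272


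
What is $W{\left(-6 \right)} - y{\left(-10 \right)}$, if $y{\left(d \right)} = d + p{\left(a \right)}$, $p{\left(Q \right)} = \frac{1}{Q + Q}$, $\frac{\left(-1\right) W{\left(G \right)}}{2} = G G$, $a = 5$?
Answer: $- \frac{621}{10} \approx -62.1$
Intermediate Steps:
$W{\left(G \right)} = - 2 G^{2}$ ($W{\left(G \right)} = - 2 G G = - 2 G^{2}$)
$p{\left(Q \right)} = \frac{1}{2 Q}$
$y{\left(d \right)} = \frac{1}{10} + d$ ($y{\left(d \right)} = d + \frac{1}{2 \cdot 5} = d + \frac{1}{2} \cdot \frac{1}{5} = d + \frac{1}{10} = \frac{1}{10} + d$)
$W{\left(-6 \right)} - y{\left(-10 \right)} = - 2 \left(-6\right)^{2} - \left(\frac{1}{10} - 10\right) = \left(-2\right) 36 - - \frac{99}{10} = -72 + \frac{99}{10} = - \frac{621}{10}$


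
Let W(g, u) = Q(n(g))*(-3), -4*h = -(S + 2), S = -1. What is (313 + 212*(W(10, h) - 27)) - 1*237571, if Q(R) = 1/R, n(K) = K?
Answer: -1215228/5 ≈ -2.4305e+5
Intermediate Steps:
h = ¼ (h = -(-1)*(-1 + 2)/4 = -(-1)/4 = -¼*(-1) = ¼ ≈ 0.25000)
Q(R) = 1/R
W(g, u) = -3/g
(313 + 212*(W(10, h) - 27)) - 1*237571 = (313 + 212*(-3/10 - 27)) - 1*237571 = (313 + 212*(-3*⅒ - 27)) - 237571 = (313 + 212*(-3/10 - 27)) - 237571 = (313 + 212*(-273/10)) - 237571 = (313 - 28938/5) - 237571 = -27373/5 - 237571 = -1215228/5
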